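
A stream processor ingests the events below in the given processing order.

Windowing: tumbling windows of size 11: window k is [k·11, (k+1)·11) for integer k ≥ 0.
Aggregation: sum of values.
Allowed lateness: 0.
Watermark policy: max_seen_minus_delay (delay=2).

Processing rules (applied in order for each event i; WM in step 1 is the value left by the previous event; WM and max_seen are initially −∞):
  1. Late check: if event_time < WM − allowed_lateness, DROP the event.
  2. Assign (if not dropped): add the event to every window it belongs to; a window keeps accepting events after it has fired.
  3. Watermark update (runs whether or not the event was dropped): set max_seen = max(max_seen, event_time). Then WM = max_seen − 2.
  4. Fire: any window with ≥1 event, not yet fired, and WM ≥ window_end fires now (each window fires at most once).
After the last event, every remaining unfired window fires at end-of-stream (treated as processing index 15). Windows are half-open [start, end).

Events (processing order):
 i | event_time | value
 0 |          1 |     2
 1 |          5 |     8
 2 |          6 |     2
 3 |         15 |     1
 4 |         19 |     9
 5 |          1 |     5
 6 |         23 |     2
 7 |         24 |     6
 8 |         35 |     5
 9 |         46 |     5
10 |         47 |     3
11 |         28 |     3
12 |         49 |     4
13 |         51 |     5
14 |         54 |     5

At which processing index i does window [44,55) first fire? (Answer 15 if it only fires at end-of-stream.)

i=0 t=1 v=2: → [0,11); WM=-1
i=1 t=5 v=8: → [0,11); WM=3
i=2 t=6 v=2: → [0,11); WM=4
i=3 t=15 v=1: → [11,22); WM=13; [0,11) fires=12
i=4 t=19 v=9: → [11,22); WM=17
i=5 t=1 v=5: DROP (t<17-0); WM=17
i=6 t=23 v=2: → [22,33); WM=21
i=7 t=24 v=6: → [22,33); WM=22; [11,22) fires=10
i=8 t=35 v=5: → [33,44); WM=33; [22,33) fires=8
i=9 t=46 v=5: → [44,55); WM=44; [33,44) fires=5
i=10 t=47 v=3: → [44,55); WM=45
i=11 t=28 v=3: DROP (t<45-0); WM=45
i=12 t=49 v=4: → [44,55); WM=47
i=13 t=51 v=5: → [44,55); WM=49
i=14 t=54 v=5: → [44,55); WM=52

15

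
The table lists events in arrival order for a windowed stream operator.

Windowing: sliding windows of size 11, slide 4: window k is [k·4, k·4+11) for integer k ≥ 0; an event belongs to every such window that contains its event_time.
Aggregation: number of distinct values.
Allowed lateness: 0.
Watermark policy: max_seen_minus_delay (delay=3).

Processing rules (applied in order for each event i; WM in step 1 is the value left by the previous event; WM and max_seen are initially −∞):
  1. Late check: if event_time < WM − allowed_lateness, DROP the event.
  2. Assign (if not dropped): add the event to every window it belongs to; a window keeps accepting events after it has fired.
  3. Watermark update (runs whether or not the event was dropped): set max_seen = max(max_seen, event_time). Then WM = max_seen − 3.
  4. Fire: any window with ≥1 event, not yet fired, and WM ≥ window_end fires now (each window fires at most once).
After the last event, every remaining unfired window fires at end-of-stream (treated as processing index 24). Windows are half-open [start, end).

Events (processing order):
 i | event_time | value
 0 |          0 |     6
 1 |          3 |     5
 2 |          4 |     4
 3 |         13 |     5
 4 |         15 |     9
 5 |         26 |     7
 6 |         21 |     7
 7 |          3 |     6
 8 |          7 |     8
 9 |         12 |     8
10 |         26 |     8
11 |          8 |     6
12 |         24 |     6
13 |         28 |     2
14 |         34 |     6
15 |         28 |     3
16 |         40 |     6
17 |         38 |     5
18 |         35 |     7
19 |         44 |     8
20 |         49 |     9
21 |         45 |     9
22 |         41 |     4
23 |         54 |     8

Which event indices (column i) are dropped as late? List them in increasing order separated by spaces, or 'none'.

6 7 8 9 11 15 18 21 22

i=0 t=0 v=6: → [0,11); WM=-3
i=1 t=3 v=5: → [0,11); WM=0
i=2 t=4 v=4: → [4,15),[0,11); WM=1
i=3 t=13 v=5: → [12,23),[8,19),[4,15); WM=10
i=4 t=15 v=9: → [12,23),[8,19); WM=12; [0,11) fires=3
i=5 t=26 v=7: → [24,35),[20,31),[16,27); WM=23; [4,15) fires=2 [8,19) fires=2 [12,23) fires=2
i=6 t=21 v=7: DROP (t<23-0); WM=23
i=7 t=3 v=6: DROP (t<23-0); WM=23
i=8 t=7 v=8: DROP (t<23-0); WM=23
i=9 t=12 v=8: DROP (t<23-0); WM=23
i=10 t=26 v=8: → [24,35),[20,31),[16,27); WM=23
i=11 t=8 v=6: DROP (t<23-0); WM=23
i=12 t=24 v=6: → [24,35),[20,31),[16,27); WM=23
i=13 t=28 v=2: → [28,39),[24,35),[20,31); WM=25
i=14 t=34 v=6: → [32,43),[28,39),[24,35); WM=31; [16,27) fires=3 [20,31) fires=4
i=15 t=28 v=3: DROP (t<31-0); WM=31
i=16 t=40 v=6: → [40,51),[36,47),[32,43); WM=37; [24,35) fires=4
i=17 t=38 v=5: → [36,47),[32,43),[28,39); WM=37
i=18 t=35 v=7: DROP (t<37-0); WM=37
i=19 t=44 v=8: → [44,55),[40,51),[36,47); WM=41; [28,39) fires=3
i=20 t=49 v=9: → [48,59),[44,55),[40,51); WM=46; [32,43) fires=2
i=21 t=45 v=9: DROP (t<46-0); WM=46
i=22 t=41 v=4: DROP (t<46-0); WM=46
i=23 t=54 v=8: → [52,63),[48,59),[44,55); WM=51; [36,47) fires=3 [40,51) fires=3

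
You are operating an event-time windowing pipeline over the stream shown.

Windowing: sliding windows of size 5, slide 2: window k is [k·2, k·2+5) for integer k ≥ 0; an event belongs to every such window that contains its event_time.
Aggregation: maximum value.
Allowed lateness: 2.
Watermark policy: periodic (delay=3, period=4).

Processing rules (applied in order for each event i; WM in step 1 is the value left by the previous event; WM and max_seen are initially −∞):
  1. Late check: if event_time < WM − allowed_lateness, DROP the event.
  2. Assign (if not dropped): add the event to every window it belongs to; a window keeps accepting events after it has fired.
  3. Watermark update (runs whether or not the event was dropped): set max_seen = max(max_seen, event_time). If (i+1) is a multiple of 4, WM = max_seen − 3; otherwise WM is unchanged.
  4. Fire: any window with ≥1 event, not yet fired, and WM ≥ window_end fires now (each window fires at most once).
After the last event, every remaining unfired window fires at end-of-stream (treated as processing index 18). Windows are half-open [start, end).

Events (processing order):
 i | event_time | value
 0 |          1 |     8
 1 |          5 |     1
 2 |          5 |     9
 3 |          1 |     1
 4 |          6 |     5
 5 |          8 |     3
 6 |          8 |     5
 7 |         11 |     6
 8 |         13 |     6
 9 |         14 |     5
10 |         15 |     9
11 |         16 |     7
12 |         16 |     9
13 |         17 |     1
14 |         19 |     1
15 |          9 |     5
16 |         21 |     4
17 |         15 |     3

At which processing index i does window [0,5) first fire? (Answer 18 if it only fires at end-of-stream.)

i=0 t=1 v=8: → [0,5); WM=−∞
i=1 t=5 v=1: → [4,9),[2,7); WM=−∞
i=2 t=5 v=9: → [4,9),[2,7); WM=−∞
i=3 t=1 v=1: → [0,5); WM=2
i=4 t=6 v=5: → [6,11),[4,9),[2,7); WM=2
i=5 t=8 v=3: → [8,13),[6,11),[4,9); WM=2
i=6 t=8 v=5: → [8,13),[6,11),[4,9); WM=2
i=7 t=11 v=6: → [10,15),[8,13); WM=8; [0,5) fires=8 [2,7) fires=9
i=8 t=13 v=6: → [12,17),[10,15); WM=8
i=9 t=14 v=5: → [14,19),[12,17),[10,15); WM=8
i=10 t=15 v=9: → [14,19),[12,17); WM=8
i=11 t=16 v=7: → [16,21),[14,19),[12,17); WM=13; [4,9) fires=9 [6,11) fires=5 [8,13) fires=6
i=12 t=16 v=9: → [16,21),[14,19),[12,17); WM=13
i=13 t=17 v=1: → [16,21),[14,19); WM=13
i=14 t=19 v=1: → [18,23),[16,21); WM=13
i=15 t=9 v=5: DROP (t<13-2); WM=16; [10,15) fires=6
i=16 t=21 v=4: → [20,25),[18,23); WM=16
i=17 t=15 v=3: → [14,19),[12,17); WM=16

7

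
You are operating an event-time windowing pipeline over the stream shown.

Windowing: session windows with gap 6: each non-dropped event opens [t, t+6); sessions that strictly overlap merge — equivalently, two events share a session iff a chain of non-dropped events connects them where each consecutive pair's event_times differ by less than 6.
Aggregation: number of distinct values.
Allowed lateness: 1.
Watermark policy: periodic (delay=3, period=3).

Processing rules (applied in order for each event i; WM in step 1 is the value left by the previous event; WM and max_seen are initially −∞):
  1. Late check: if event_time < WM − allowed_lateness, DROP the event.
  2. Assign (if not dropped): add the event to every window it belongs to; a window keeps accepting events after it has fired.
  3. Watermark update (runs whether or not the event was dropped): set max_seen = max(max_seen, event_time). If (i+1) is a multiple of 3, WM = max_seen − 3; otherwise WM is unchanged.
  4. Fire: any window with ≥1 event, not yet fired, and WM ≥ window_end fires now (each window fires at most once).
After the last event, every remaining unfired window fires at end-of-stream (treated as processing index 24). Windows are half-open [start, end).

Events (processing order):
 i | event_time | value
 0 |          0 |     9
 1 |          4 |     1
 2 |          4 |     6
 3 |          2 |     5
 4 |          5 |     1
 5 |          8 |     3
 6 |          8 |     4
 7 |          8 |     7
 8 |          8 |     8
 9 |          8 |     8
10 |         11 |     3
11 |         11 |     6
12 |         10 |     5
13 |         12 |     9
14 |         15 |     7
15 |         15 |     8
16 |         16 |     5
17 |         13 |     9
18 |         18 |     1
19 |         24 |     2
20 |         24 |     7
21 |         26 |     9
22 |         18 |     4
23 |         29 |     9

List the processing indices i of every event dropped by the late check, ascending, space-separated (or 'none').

i=0 t=0 v=9: → [0,6); WM=−∞
i=1 t=4 v=1: → [0,10); WM=−∞
i=2 t=4 v=6: → [0,10); WM=1
i=3 t=2 v=5: → [0,10); WM=1
i=4 t=5 v=1: → [0,11); WM=1
i=5 t=8 v=3: → [0,14); WM=5
i=6 t=8 v=4: → [0,14); WM=5
i=7 t=8 v=7: → [0,14); WM=5
i=8 t=8 v=8: → [0,14); WM=5
i=9 t=8 v=8: → [0,14); WM=5
i=10 t=11 v=3: → [0,17); WM=5
i=11 t=11 v=6: → [0,17); WM=8
i=12 t=10 v=5: → [0,17); WM=8
i=13 t=12 v=9: → [0,18); WM=8
i=14 t=15 v=7: → [0,21); WM=12
i=15 t=15 v=8: → [0,21); WM=12
i=16 t=16 v=5: → [0,22); WM=12
i=17 t=13 v=9: → [0,22); WM=13
i=18 t=18 v=1: → [0,24); WM=13
i=19 t=24 v=2: → [24,30); WM=13
i=20 t=24 v=7: → [24,30); WM=21
i=21 t=26 v=9: → [24,32); WM=21
i=22 t=18 v=4: DROP (t<21-1); WM=21
i=23 t=29 v=9: → [24,35); WM=26

22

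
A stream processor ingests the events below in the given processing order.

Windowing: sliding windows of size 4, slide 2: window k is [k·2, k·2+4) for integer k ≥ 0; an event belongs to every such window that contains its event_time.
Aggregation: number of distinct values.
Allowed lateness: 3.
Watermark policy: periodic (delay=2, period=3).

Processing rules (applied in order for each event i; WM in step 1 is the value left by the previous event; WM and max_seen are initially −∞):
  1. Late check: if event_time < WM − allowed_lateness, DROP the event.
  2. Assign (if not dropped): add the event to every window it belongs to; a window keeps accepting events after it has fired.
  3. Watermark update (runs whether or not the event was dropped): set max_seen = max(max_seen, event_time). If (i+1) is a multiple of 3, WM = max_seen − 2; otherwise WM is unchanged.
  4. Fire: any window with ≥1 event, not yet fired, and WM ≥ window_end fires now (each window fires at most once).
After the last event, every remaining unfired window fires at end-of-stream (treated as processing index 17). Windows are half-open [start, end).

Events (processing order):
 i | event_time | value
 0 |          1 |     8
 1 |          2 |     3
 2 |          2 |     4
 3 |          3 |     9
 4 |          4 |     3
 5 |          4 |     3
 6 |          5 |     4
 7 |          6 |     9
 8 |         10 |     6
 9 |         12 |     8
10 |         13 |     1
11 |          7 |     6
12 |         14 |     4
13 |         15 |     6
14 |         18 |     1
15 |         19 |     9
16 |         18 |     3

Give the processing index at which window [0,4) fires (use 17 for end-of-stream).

i=0 t=1 v=8: → [0,4); WM=−∞
i=1 t=2 v=3: → [2,6),[0,4); WM=−∞
i=2 t=2 v=4: → [2,6),[0,4); WM=0
i=3 t=3 v=9: → [2,6),[0,4); WM=0
i=4 t=4 v=3: → [4,8),[2,6); WM=0
i=5 t=4 v=3: → [4,8),[2,6); WM=2
i=6 t=5 v=4: → [4,8),[2,6); WM=2
i=7 t=6 v=9: → [6,10),[4,8); WM=2
i=8 t=10 v=6: → [10,14),[8,12); WM=8; [0,4) fires=4 [2,6) fires=3 [4,8) fires=3
i=9 t=12 v=8: → [12,16),[10,14); WM=8
i=10 t=13 v=1: → [12,16),[10,14); WM=8
i=11 t=7 v=6: → [6,10),[4,8); WM=11; [6,10) fires=2
i=12 t=14 v=4: → [14,18),[12,16); WM=11
i=13 t=15 v=6: → [14,18),[12,16); WM=11
i=14 t=18 v=1: → [18,22),[16,20); WM=16; [8,12) fires=1 [10,14) fires=3 [12,16) fires=4
i=15 t=19 v=9: → [18,22),[16,20); WM=16
i=16 t=18 v=3: → [18,22),[16,20); WM=16

8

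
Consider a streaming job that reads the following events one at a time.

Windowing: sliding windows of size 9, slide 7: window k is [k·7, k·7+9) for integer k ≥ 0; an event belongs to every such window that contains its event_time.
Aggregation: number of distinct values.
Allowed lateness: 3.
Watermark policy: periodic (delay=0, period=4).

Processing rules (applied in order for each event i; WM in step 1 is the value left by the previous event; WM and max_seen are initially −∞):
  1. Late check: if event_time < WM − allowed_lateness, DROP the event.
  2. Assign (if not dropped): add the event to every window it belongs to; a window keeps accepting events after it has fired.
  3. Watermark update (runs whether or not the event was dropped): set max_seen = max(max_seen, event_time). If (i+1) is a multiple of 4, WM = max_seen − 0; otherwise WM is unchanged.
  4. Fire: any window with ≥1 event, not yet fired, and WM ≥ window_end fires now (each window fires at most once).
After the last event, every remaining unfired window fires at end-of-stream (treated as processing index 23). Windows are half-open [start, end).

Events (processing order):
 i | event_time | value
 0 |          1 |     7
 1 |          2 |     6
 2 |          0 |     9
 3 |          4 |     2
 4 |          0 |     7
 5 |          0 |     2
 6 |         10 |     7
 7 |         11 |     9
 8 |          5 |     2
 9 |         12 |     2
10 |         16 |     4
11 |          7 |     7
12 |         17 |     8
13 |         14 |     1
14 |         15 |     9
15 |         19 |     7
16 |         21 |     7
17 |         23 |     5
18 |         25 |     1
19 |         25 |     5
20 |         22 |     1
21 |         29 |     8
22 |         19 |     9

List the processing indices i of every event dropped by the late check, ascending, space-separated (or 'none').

i=0 t=1 v=7: → [0,9); WM=−∞
i=1 t=2 v=6: → [0,9); WM=−∞
i=2 t=0 v=9: → [0,9); WM=−∞
i=3 t=4 v=2: → [0,9); WM=4
i=4 t=0 v=7: DROP (t<4-3); WM=4
i=5 t=0 v=2: DROP (t<4-3); WM=4
i=6 t=10 v=7: → [7,16); WM=4
i=7 t=11 v=9: → [7,16); WM=11; [0,9) fires=4
i=8 t=5 v=2: DROP (t<11-3); WM=11
i=9 t=12 v=2: → [7,16); WM=11
i=10 t=16 v=4: → [14,23); WM=11
i=11 t=7 v=7: DROP (t<11-3); WM=16; [7,16) fires=3
i=12 t=17 v=8: → [14,23); WM=16
i=13 t=14 v=1: → [14,23),[7,16); WM=16
i=14 t=15 v=9: → [14,23),[7,16); WM=16
i=15 t=19 v=7: → [14,23); WM=19
i=16 t=21 v=7: → [21,30),[14,23); WM=19
i=17 t=23 v=5: → [21,30); WM=19
i=18 t=25 v=1: → [21,30); WM=19
i=19 t=25 v=5: → [21,30); WM=25; [14,23) fires=5
i=20 t=22 v=1: → [21,30),[14,23); WM=25
i=21 t=29 v=8: → [28,37),[21,30); WM=25
i=22 t=19 v=9: DROP (t<25-3); WM=25

4 5 8 11 22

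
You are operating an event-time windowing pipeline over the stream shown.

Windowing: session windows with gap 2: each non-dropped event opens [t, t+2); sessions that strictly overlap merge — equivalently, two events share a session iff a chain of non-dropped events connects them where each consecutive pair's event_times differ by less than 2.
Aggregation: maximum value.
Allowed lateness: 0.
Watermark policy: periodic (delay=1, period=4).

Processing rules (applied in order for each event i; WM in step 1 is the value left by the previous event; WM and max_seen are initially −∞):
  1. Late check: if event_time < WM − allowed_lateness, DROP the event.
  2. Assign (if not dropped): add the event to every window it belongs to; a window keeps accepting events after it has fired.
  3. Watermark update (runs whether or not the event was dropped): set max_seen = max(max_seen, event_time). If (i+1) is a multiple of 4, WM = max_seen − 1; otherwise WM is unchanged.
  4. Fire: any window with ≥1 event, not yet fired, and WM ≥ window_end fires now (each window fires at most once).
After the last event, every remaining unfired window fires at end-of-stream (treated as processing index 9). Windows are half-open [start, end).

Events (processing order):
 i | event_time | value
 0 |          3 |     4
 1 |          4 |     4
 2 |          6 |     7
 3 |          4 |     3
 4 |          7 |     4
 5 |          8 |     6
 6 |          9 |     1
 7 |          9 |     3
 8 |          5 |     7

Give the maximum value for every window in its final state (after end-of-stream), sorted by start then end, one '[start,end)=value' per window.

i=0 t=3 v=4: → [3,5); WM=−∞
i=1 t=4 v=4: → [3,6); WM=−∞
i=2 t=6 v=7: → [6,8); WM=−∞
i=3 t=4 v=3: → [3,6); WM=5
i=4 t=7 v=4: → [6,9); WM=5
i=5 t=8 v=6: → [6,10); WM=5
i=6 t=9 v=1: → [6,11); WM=5
i=7 t=9 v=3: → [6,11); WM=8
i=8 t=5 v=7: DROP (t<8-0); WM=8

[3,6)=4 [6,11)=7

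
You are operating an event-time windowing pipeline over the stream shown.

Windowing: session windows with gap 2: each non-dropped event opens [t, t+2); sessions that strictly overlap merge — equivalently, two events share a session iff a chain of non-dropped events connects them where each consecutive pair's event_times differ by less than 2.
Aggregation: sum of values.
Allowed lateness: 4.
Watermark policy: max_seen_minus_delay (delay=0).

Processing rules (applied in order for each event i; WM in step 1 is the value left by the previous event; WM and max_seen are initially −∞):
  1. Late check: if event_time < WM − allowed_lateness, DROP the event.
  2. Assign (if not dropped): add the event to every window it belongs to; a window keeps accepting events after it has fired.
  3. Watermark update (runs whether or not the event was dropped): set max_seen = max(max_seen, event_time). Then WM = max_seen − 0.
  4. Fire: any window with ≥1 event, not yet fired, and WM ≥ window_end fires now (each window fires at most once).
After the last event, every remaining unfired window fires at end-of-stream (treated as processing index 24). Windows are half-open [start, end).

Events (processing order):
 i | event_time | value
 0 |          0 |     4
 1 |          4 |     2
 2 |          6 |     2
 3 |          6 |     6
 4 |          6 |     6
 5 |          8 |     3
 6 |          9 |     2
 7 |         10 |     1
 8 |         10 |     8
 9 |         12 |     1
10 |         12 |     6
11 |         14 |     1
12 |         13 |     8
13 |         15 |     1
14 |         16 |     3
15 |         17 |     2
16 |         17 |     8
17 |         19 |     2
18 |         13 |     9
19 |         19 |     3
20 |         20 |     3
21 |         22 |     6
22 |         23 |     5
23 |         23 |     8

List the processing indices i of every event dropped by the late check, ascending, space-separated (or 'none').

i=0 t=0 v=4: → [0,2); WM=0
i=1 t=4 v=2: → [4,6); WM=4
i=2 t=6 v=2: → [6,8); WM=6
i=3 t=6 v=6: → [6,8); WM=6
i=4 t=6 v=6: → [6,8); WM=6
i=5 t=8 v=3: → [8,10); WM=8
i=6 t=9 v=2: → [8,11); WM=9
i=7 t=10 v=1: → [8,12); WM=10
i=8 t=10 v=8: → [8,12); WM=10
i=9 t=12 v=1: → [12,14); WM=12
i=10 t=12 v=6: → [12,14); WM=12
i=11 t=14 v=1: → [14,16); WM=14
i=12 t=13 v=8: → [12,16); WM=14
i=13 t=15 v=1: → [12,17); WM=15
i=14 t=16 v=3: → [12,18); WM=16
i=15 t=17 v=2: → [12,19); WM=17
i=16 t=17 v=8: → [12,19); WM=17
i=17 t=19 v=2: → [19,21); WM=19
i=18 t=13 v=9: DROP (t<19-4); WM=19
i=19 t=19 v=3: → [19,21); WM=19
i=20 t=20 v=3: → [19,22); WM=20
i=21 t=22 v=6: → [22,24); WM=22
i=22 t=23 v=5: → [22,25); WM=23
i=23 t=23 v=8: → [22,25); WM=23

18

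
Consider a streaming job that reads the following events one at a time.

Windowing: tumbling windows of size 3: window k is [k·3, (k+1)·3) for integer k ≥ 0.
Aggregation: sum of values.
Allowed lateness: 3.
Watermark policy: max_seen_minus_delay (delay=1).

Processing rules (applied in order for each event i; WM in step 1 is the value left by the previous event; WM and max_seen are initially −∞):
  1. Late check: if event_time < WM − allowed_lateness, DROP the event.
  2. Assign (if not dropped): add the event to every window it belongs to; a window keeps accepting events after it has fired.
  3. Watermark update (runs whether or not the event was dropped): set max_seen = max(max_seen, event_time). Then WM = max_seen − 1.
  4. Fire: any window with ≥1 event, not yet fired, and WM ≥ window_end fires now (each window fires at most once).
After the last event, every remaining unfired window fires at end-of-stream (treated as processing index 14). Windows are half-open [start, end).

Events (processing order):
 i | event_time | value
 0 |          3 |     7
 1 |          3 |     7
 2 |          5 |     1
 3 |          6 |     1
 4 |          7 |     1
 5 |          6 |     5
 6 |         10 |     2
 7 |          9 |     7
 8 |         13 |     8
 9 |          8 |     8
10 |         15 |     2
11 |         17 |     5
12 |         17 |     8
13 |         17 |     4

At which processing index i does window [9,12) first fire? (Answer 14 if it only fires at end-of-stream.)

8

i=0 t=3 v=7: → [3,6); WM=2
i=1 t=3 v=7: → [3,6); WM=2
i=2 t=5 v=1: → [3,6); WM=4
i=3 t=6 v=1: → [6,9); WM=5
i=4 t=7 v=1: → [6,9); WM=6; [3,6) fires=15
i=5 t=6 v=5: → [6,9); WM=6
i=6 t=10 v=2: → [9,12); WM=9; [6,9) fires=7
i=7 t=9 v=7: → [9,12); WM=9
i=8 t=13 v=8: → [12,15); WM=12; [9,12) fires=9
i=9 t=8 v=8: DROP (t<12-3); WM=12
i=10 t=15 v=2: → [15,18); WM=14
i=11 t=17 v=5: → [15,18); WM=16; [12,15) fires=8
i=12 t=17 v=8: → [15,18); WM=16
i=13 t=17 v=4: → [15,18); WM=16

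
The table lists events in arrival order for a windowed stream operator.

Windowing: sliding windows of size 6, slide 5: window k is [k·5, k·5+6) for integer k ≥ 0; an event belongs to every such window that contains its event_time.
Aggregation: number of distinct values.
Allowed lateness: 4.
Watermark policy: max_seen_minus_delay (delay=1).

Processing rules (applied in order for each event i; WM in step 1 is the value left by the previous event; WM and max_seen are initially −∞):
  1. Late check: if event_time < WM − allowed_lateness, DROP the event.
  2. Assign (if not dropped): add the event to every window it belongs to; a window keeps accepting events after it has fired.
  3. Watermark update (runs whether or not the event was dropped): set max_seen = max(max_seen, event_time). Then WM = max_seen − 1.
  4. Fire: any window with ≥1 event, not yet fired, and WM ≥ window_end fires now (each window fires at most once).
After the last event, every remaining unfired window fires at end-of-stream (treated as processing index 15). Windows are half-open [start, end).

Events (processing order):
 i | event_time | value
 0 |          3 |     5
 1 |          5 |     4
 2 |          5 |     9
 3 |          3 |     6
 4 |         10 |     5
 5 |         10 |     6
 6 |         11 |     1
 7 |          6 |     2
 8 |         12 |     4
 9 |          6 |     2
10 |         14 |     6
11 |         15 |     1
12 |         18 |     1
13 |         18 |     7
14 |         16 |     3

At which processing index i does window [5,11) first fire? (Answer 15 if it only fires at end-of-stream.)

i=0 t=3 v=5: → [0,6); WM=2
i=1 t=5 v=4: → [5,11),[0,6); WM=4
i=2 t=5 v=9: → [5,11),[0,6); WM=4
i=3 t=3 v=6: → [0,6); WM=4
i=4 t=10 v=5: → [10,16),[5,11); WM=9; [0,6) fires=4
i=5 t=10 v=6: → [10,16),[5,11); WM=9
i=6 t=11 v=1: → [10,16); WM=10
i=7 t=6 v=2: → [5,11); WM=10
i=8 t=12 v=4: → [10,16); WM=11; [5,11) fires=5
i=9 t=6 v=2: DROP (t<11-4); WM=11
i=10 t=14 v=6: → [10,16); WM=13
i=11 t=15 v=1: → [15,21),[10,16); WM=14
i=12 t=18 v=1: → [15,21); WM=17; [10,16) fires=4
i=13 t=18 v=7: → [15,21); WM=17
i=14 t=16 v=3: → [15,21); WM=17

8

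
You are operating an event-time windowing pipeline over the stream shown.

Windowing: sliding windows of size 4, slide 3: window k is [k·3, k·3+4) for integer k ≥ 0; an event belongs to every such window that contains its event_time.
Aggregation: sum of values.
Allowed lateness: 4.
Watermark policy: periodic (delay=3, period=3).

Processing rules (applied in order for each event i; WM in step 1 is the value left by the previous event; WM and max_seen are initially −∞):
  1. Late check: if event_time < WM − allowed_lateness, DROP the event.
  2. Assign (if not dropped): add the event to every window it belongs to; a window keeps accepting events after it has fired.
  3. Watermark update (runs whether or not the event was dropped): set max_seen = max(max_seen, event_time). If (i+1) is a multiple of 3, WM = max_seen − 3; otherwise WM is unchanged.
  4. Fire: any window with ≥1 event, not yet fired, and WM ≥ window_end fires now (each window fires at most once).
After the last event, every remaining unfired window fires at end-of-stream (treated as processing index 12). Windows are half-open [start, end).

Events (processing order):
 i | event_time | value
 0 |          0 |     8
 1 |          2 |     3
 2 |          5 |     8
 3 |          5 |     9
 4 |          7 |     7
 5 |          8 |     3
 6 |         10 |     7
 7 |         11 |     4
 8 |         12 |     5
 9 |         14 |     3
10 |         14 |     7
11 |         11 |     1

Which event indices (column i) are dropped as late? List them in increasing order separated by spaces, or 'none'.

i=0 t=0 v=8: → [0,4); WM=−∞
i=1 t=2 v=3: → [0,4); WM=−∞
i=2 t=5 v=8: → [3,7); WM=2
i=3 t=5 v=9: → [3,7); WM=2
i=4 t=7 v=7: → [6,10); WM=2
i=5 t=8 v=3: → [6,10); WM=5; [0,4) fires=11
i=6 t=10 v=7: → [9,13); WM=5
i=7 t=11 v=4: → [9,13); WM=5
i=8 t=12 v=5: → [12,16),[9,13); WM=9; [3,7) fires=17
i=9 t=14 v=3: → [12,16); WM=9
i=10 t=14 v=7: → [12,16); WM=9
i=11 t=11 v=1: → [9,13); WM=11; [6,10) fires=10

none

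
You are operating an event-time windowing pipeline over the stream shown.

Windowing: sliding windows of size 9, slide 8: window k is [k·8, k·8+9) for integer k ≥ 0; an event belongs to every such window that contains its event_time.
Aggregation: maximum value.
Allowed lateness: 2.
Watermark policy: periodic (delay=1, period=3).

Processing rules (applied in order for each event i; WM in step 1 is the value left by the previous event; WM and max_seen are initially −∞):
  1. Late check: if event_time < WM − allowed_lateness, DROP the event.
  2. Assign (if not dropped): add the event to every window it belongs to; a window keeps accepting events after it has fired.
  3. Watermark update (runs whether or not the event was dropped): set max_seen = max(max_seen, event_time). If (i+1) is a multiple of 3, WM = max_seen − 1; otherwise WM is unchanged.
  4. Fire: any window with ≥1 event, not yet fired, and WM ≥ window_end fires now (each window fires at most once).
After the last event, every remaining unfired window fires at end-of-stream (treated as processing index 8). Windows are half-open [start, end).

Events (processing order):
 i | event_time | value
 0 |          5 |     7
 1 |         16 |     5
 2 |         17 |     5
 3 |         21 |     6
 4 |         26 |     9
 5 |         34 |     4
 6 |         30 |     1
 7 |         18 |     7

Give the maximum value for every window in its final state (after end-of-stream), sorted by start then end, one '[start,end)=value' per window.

i=0 t=5 v=7: → [0,9); WM=−∞
i=1 t=16 v=5: → [16,25),[8,17); WM=−∞
i=2 t=17 v=5: → [16,25); WM=16; [0,9) fires=7
i=3 t=21 v=6: → [16,25); WM=16
i=4 t=26 v=9: → [24,33); WM=16
i=5 t=34 v=4: → [32,41); WM=33; [8,17) fires=5 [16,25) fires=6 [24,33) fires=9
i=6 t=30 v=1: DROP (t<33-2); WM=33
i=7 t=18 v=7: DROP (t<33-2); WM=33

[0,9)=7 [8,17)=5 [16,25)=6 [24,33)=9 [32,41)=4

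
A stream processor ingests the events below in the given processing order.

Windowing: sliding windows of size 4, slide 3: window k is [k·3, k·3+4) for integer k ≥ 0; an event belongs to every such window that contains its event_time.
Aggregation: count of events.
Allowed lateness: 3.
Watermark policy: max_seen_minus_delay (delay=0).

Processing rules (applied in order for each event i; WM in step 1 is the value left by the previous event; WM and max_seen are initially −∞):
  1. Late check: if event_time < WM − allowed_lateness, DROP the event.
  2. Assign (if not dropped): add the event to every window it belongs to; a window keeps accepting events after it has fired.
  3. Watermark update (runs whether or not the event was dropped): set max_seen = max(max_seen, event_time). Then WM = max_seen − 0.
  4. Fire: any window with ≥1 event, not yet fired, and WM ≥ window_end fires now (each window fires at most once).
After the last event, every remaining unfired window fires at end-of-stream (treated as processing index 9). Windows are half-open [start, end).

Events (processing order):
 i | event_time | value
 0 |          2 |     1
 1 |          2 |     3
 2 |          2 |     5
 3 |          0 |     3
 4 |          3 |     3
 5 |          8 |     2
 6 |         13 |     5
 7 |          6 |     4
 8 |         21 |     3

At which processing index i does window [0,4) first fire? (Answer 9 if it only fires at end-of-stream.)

i=0 t=2 v=1: → [0,4); WM=2
i=1 t=2 v=3: → [0,4); WM=2
i=2 t=2 v=5: → [0,4); WM=2
i=3 t=0 v=3: → [0,4); WM=2
i=4 t=3 v=3: → [3,7),[0,4); WM=3
i=5 t=8 v=2: → [6,10); WM=8; [0,4) fires=5 [3,7) fires=1
i=6 t=13 v=5: → [12,16); WM=13; [6,10) fires=1
i=7 t=6 v=4: DROP (t<13-3); WM=13
i=8 t=21 v=3: → [21,25),[18,22); WM=21; [12,16) fires=1

5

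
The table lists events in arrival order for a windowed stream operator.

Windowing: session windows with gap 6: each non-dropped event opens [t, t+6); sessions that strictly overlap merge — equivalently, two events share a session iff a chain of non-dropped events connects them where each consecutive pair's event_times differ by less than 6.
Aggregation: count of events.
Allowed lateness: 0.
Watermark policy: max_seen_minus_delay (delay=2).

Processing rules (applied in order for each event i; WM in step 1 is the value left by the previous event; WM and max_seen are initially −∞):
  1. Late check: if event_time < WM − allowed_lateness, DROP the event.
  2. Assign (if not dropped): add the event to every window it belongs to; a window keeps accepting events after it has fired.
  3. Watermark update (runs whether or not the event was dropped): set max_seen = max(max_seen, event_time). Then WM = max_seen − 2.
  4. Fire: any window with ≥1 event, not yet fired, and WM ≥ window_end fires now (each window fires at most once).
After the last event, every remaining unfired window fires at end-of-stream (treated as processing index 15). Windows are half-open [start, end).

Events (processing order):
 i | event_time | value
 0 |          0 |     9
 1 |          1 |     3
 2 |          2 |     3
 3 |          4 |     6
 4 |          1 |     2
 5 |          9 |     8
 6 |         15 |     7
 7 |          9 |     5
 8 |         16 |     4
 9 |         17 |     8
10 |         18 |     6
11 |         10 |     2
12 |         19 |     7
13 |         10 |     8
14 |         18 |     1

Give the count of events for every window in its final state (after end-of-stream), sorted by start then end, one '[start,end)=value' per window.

[0,15)=5 [15,25)=6

i=0 t=0 v=9: → [0,6); WM=-2
i=1 t=1 v=3: → [0,7); WM=-1
i=2 t=2 v=3: → [0,8); WM=0
i=3 t=4 v=6: → [0,10); WM=2
i=4 t=1 v=2: DROP (t<2-0); WM=2
i=5 t=9 v=8: → [0,15); WM=7
i=6 t=15 v=7: → [15,21); WM=13
i=7 t=9 v=5: DROP (t<13-0); WM=13
i=8 t=16 v=4: → [15,22); WM=14
i=9 t=17 v=8: → [15,23); WM=15
i=10 t=18 v=6: → [15,24); WM=16
i=11 t=10 v=2: DROP (t<16-0); WM=16
i=12 t=19 v=7: → [15,25); WM=17
i=13 t=10 v=8: DROP (t<17-0); WM=17
i=14 t=18 v=1: → [15,25); WM=17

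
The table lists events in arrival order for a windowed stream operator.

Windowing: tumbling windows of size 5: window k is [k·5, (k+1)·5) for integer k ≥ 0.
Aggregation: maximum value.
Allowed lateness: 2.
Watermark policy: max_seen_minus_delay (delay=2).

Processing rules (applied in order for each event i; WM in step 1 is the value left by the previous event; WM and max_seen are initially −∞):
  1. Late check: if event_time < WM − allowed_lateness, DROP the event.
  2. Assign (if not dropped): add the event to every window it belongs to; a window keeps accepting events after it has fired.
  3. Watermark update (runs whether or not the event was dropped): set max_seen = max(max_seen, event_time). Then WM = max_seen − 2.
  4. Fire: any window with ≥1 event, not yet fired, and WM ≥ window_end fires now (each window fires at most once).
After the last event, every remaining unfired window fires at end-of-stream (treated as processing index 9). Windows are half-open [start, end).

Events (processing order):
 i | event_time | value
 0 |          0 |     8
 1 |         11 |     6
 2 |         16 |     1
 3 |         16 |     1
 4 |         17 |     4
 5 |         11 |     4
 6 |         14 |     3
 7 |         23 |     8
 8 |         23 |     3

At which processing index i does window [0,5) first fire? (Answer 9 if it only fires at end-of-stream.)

1

i=0 t=0 v=8: → [0,5); WM=-2
i=1 t=11 v=6: → [10,15); WM=9; [0,5) fires=8
i=2 t=16 v=1: → [15,20); WM=14
i=3 t=16 v=1: → [15,20); WM=14
i=4 t=17 v=4: → [15,20); WM=15; [10,15) fires=6
i=5 t=11 v=4: DROP (t<15-2); WM=15
i=6 t=14 v=3: → [10,15); WM=15
i=7 t=23 v=8: → [20,25); WM=21; [15,20) fires=4
i=8 t=23 v=3: → [20,25); WM=21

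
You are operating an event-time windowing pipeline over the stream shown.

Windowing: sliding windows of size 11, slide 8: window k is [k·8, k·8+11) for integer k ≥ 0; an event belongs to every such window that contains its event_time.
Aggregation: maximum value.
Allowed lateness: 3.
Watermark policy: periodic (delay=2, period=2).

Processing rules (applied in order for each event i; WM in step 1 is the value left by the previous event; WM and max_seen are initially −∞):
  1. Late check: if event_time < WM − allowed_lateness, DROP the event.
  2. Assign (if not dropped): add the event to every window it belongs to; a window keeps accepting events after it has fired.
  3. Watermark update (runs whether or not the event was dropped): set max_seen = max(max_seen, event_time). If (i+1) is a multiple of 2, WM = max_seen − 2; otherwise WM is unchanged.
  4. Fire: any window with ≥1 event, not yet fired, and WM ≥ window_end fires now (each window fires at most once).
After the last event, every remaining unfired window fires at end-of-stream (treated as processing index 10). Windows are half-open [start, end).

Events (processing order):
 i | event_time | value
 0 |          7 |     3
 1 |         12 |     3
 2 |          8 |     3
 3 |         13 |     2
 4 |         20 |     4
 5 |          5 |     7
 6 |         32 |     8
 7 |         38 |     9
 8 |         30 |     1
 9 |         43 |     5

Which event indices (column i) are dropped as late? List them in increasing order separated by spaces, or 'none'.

5 8

i=0 t=7 v=3: → [0,11); WM=−∞
i=1 t=12 v=3: → [8,19); WM=10
i=2 t=8 v=3: → [8,19),[0,11); WM=10
i=3 t=13 v=2: → [8,19); WM=11; [0,11) fires=3
i=4 t=20 v=4: → [16,27); WM=11
i=5 t=5 v=7: DROP (t<11-3); WM=18
i=6 t=32 v=8: → [32,43),[24,35); WM=18
i=7 t=38 v=9: → [32,43); WM=36; [8,19) fires=3 [16,27) fires=4 [24,35) fires=8
i=8 t=30 v=1: DROP (t<36-3); WM=36
i=9 t=43 v=5: → [40,51); WM=41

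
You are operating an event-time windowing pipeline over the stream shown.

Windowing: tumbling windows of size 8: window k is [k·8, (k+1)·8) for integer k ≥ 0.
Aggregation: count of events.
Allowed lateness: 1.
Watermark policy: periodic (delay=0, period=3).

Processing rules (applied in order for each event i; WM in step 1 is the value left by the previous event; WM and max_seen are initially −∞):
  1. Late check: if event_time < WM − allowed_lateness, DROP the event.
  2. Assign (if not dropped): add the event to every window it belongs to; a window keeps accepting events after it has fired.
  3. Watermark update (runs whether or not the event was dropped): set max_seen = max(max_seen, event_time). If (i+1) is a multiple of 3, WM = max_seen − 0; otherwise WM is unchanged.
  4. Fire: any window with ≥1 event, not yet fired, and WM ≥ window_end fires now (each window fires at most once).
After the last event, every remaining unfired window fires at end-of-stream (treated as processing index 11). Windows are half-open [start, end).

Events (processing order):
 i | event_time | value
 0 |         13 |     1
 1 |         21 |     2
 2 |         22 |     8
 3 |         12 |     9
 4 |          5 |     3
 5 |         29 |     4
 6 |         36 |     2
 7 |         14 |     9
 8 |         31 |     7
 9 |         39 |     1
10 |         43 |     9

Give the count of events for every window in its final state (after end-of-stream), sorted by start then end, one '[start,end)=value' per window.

i=0 t=13 v=1: → [8,16); WM=−∞
i=1 t=21 v=2: → [16,24); WM=−∞
i=2 t=22 v=8: → [16,24); WM=22; [8,16) fires=1
i=3 t=12 v=9: DROP (t<22-1); WM=22
i=4 t=5 v=3: DROP (t<22-1); WM=22
i=5 t=29 v=4: → [24,32); WM=29; [16,24) fires=2
i=6 t=36 v=2: → [32,40); WM=29
i=7 t=14 v=9: DROP (t<29-1); WM=29
i=8 t=31 v=7: → [24,32); WM=36; [24,32) fires=2
i=9 t=39 v=1: → [32,40); WM=36
i=10 t=43 v=9: → [40,48); WM=36

[8,16)=1 [16,24)=2 [24,32)=2 [32,40)=2 [40,48)=1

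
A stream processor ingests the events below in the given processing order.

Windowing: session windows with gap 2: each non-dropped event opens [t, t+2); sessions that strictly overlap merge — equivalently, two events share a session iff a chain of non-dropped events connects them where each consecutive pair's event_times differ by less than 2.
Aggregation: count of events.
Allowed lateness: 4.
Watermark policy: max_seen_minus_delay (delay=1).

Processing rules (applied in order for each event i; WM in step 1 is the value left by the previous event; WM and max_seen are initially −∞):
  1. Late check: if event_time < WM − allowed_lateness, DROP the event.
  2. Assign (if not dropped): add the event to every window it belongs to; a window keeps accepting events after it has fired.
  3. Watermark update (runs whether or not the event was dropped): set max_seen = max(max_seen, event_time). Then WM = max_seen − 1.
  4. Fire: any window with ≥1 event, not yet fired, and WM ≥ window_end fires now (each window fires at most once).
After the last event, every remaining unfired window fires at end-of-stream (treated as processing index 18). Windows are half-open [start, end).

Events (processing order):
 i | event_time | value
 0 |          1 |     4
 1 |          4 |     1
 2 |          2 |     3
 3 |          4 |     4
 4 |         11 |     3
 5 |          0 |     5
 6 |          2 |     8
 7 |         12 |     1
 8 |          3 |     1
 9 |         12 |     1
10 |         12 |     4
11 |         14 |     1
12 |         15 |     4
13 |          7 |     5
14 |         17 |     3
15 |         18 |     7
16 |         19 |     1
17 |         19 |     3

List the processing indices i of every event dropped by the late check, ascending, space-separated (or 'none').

i=0 t=1 v=4: → [1,3); WM=0
i=1 t=4 v=1: → [4,6); WM=3
i=2 t=2 v=3: → [1,4); WM=3
i=3 t=4 v=4: → [4,6); WM=3
i=4 t=11 v=3: → [11,13); WM=10
i=5 t=0 v=5: DROP (t<10-4); WM=10
i=6 t=2 v=8: DROP (t<10-4); WM=10
i=7 t=12 v=1: → [11,14); WM=11
i=8 t=3 v=1: DROP (t<11-4); WM=11
i=9 t=12 v=1: → [11,14); WM=11
i=10 t=12 v=4: → [11,14); WM=11
i=11 t=14 v=1: → [14,16); WM=13
i=12 t=15 v=4: → [14,17); WM=14
i=13 t=7 v=5: DROP (t<14-4); WM=14
i=14 t=17 v=3: → [17,19); WM=16
i=15 t=18 v=7: → [17,20); WM=17
i=16 t=19 v=1: → [17,21); WM=18
i=17 t=19 v=3: → [17,21); WM=18

5 6 8 13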